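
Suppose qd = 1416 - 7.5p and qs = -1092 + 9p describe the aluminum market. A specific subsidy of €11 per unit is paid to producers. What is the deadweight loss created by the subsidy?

Pre-subsidy: 1416 - 7.5p = -1092 + 9p gives p* = 152, q* = 276.
With the subsidy, sellers receive ps = pb + 11 for each unit, where pb is the price buyers pay.
Supply in terms of pb becomes qs = -1092 + 9(pb + 11) = -993 + 9pb. Setting this equal to demand: 1416 - 7.5pb = -993 + 9pb, so pb = 146.
Sellers receive ps = 146 + 11 = 157; q' = 1416 − 7.5·146 = 321.
The subsidy expands output by 321 − 276 = 45 past the efficient level; on those units the gap between marginal cost and willingness to pay runs from 0 up to 11.
DWL = ½ × 11 × 45 = 247.5.

Deadweight loss = €247.5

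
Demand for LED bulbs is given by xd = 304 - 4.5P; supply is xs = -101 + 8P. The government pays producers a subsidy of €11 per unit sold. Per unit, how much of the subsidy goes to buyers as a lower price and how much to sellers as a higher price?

Pre-subsidy: 304 - 4.5P = -101 + 8P gives P* = 32.4, x* = 158.2.
With the subsidy, sellers receive Ps = Pb + 11 for each unit, where Pb is the price buyers pay.
Supply in terms of Pb becomes xs = -101 + 8(Pb + 11) = -13 + 8Pb. Setting this equal to demand: 304 - 4.5Pb = -13 + 8Pb, so Pb = 25.36.
Sellers receive Ps = 25.36 + 11 = 36.36; x' = 304 − 4.5·25.36 = 189.88.
Buyers' price falls by P* − Pb = 32.4 − 25.36 = 7.04; sellers' price rises by Ps − P* = 36.36 − 32.4 = 3.96.

Buyers gain €7.04 per unit; sellers gain €3.96 per unit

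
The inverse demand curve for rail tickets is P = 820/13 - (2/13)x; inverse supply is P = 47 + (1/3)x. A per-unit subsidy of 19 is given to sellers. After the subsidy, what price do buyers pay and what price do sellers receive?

Buyers pay 52; sellers receive 71

Pre-subsidy: 820/13 - (2/13)x = 47 + (1/3)x gives x* = 33 and P* = 58.
With the subsidy, sellers receive Ps = Pb + 19 for each unit, where Pb is the price buyers pay.
On the curves, Pb = 820/13 - (2/13)x and Ps = 47 + (1/3)x; the wedge Ps − Pb = 19 gives 47 + (1/3)x − (820/13 - (2/13)x) = 19, so x' = 72.
Then Pb = 820/13 − (2/13)·72 = 52 and Ps = 47 + (1/3)·72 = 71.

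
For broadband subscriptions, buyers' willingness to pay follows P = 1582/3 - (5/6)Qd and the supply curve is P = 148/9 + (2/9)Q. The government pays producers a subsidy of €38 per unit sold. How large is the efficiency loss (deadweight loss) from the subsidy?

Deadweight loss = €684

Pre-subsidy: 1582/3 - (5/6)Q = 148/9 + (2/9)Q gives Q* = 484 and P* = 124.
With the subsidy, sellers receive Ps = Pb + 38 for each unit, where Pb is the price buyers pay.
On the curves, Pb = 1582/3 - (5/6)Q and Ps = 148/9 + (2/9)Q; the wedge Ps − Pb = 38 gives 148/9 + (2/9)Q − (1582/3 - (5/6)Q) = 38, so Q' = 520.
Then Pb = 1582/3 − (5/6)·520 = 94 and Ps = 148/9 + (2/9)·520 = 132.
The subsidy expands output by 520 − 484 = 36 past the efficient level; on those units the gap between marginal cost and willingness to pay runs from 0 up to 38.
DWL = ½ × 38 × 36 = 684.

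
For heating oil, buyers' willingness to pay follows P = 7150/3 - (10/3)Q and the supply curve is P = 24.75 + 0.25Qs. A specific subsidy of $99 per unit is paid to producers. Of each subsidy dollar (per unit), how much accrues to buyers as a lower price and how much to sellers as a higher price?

Pre-subsidy: 7150/3 - (10/3)Q = 24.75 + 0.25Q gives Q* = 28303/43 and P* = 8140/43.
With the subsidy, sellers receive Ps = Pb + 99 for each unit, where Pb is the price buyers pay.
On the curves, Pb = 7150/3 - (10/3)Q and Ps = 24.75 + 0.25Q; the wedge Ps − Pb = 99 gives 24.75 + 0.25Q − (7150/3 - (10/3)Q) = 99, so Q' = 29491/43.
Then Pb = 7150/3 − (10/3)·(29491/43) = 4180/43 and Ps = 24.75 + 0.25·(29491/43) = 8437/43.
Buyers' price falls by P* − Pb = 8140/43 − 4180/43 = 3960/43; sellers' price rises by Ps − P* = 8437/43 − 8140/43 = 297/43.

Buyers gain 3960/43 per unit; sellers gain 297/43 per unit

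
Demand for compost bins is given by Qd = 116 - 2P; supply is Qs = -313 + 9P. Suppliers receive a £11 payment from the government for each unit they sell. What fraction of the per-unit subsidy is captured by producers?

Producer share = 2/11

Pre-subsidy: 116 - 2P = -313 + 9P gives P* = 39, Q* = 38.
With the subsidy, sellers receive Ps = Pb + 11 for each unit, where Pb is the price buyers pay.
Supply in terms of Pb becomes Qs = -313 + 9(Pb + 11) = -214 + 9Pb. Setting this equal to demand: 116 - 2Pb = -214 + 9Pb, so Pb = 30.
Sellers receive Ps = 30 + 11 = 41; Q' = 116 − 2·30 = 56.
Buyers' price falls by P* − Pb = 39 − 30 = 9; sellers' price rises by Ps − P* = 41 − 39 = 2.
So producers capture 2/11 = 2/11 of each unit of subsidy.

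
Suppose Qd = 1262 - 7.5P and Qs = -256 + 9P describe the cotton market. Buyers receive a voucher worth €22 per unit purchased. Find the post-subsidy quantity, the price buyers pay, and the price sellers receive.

Pre-subsidy: 1262 - 7.5P = -256 + 9P gives P* = 92, Q* = 572.
With the rebate, buyers effectively pay Pb = Ps − 22, where Ps is the price sellers receive.
Demand in terms of Ps becomes Qd = 1262 − 7.5(Ps − 22) = 1427 - 7.5Ps. Setting this equal to supply: 1427 - 7.5Ps = -256 + 9Ps, so Ps = 102.
Buyers pay Pb = 102 − 22 = 80; Q' = -256 + 9·102 = 662.

Q' = 662; buyers pay €80; sellers receive €102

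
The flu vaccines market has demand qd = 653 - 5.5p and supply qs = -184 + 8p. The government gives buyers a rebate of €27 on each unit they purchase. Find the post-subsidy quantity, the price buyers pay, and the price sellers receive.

q' = 400; buyers pay €46; sellers receive €73

Pre-subsidy: 653 - 5.5p = -184 + 8p gives p* = 62, q* = 312.
With the rebate, buyers effectively pay pb = ps − 27, where ps is the price sellers receive.
Demand in terms of ps becomes qd = 653 − 5.5(ps − 27) = 801.5 - 5.5ps. Setting this equal to supply: 801.5 - 5.5ps = -184 + 8ps, so ps = 73.
Buyers pay pb = 73 − 27 = 46; q' = -184 + 8·73 = 400.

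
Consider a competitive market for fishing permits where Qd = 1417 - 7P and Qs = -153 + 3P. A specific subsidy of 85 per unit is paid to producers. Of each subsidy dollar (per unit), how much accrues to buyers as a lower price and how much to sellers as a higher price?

Buyers gain 25.5 per unit; sellers gain 59.5 per unit

Pre-subsidy: 1417 - 7P = -153 + 3P gives P* = 157, Q* = 318.
With the subsidy, sellers receive Ps = Pb + 85 for each unit, where Pb is the price buyers pay.
Supply in terms of Pb becomes Qs = -153 + 3(Pb + 85) = 102 + 3Pb. Setting this equal to demand: 1417 - 7Pb = 102 + 3Pb, so Pb = 131.5.
Sellers receive Ps = 131.5 + 85 = 216.5; Q' = 1417 − 7·131.5 = 496.5.
Buyers' price falls by P* − Pb = 157 − 131.5 = 25.5; sellers' price rises by Ps − P* = 216.5 − 157 = 59.5.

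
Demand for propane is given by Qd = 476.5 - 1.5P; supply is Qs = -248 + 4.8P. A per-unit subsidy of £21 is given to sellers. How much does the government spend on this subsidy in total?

Pre-subsidy: 476.5 - 1.5P = -248 + 4.8P gives P* = 115, Q* = 304.
With the subsidy, sellers receive Ps = Pb + 21 for each unit, where Pb is the price buyers pay.
Supply in terms of Pb becomes Qs = -248 + 4.8(Pb + 21) = -147.2 + 4.8Pb. Setting this equal to demand: 476.5 - 1.5Pb = -147.2 + 4.8Pb, so Pb = 99.
Sellers receive Ps = 99 + 21 = 120; Q' = 476.5 − 1.5·99 = 328.
Government outlay = subsidy × quantity = 21 × 328 = 6888.

Government cost = £6888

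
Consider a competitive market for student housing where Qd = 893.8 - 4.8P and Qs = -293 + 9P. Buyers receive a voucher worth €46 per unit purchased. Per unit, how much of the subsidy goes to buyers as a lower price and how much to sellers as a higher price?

Pre-subsidy: 893.8 - 4.8P = -293 + 9P gives P* = 86, Q* = 481.
With the rebate, buyers effectively pay Pb = Ps − 46, where Ps is the price sellers receive.
Demand in terms of Ps becomes Qd = 893.8 − 4.8(Ps − 46) = 1114.6 - 4.8Ps. Setting this equal to supply: 1114.6 - 4.8Ps = -293 + 9Ps, so Ps = 102.
Buyers pay Pb = 102 − 46 = 56; Q' = -293 + 9·102 = 625.
Buyers' price falls by P* − Pb = 86 − 56 = 30; sellers' price rises by Ps − P* = 102 − 86 = 16.

Buyers gain €30 per unit; sellers gain €16 per unit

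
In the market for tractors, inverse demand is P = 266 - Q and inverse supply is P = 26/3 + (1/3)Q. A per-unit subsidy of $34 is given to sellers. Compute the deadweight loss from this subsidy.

Deadweight loss = $433.5

Pre-subsidy: 266 - Q = 26/3 + (1/3)Q gives Q* = 193 and P* = 73.
With the subsidy, sellers receive Ps = Pb + 34 for each unit, where Pb is the price buyers pay.
On the curves, Pb = 266 - Q and Ps = 26/3 + (1/3)Q; the wedge Ps − Pb = 34 gives 26/3 + (1/3)Q − (266 - Q) = 34, so Q' = 218.5.
Then Pb = 266 − 1·218.5 = 47.5 and Ps = 26/3 + (1/3)·218.5 = 81.5.
The subsidy expands output by 218.5 − 193 = 25.5 past the efficient level; on those units the gap between marginal cost and willingness to pay runs from 0 up to 34.
DWL = ½ × 34 × 25.5 = 433.5.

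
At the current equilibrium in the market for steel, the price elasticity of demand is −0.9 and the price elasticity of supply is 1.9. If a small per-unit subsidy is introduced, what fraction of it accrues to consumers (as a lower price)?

Consumer share = 19/28

For a small subsidy around the equilibrium, the benefit split depends on the relative slopes, which at a point are proportional to the elasticities.
Buyer share = εs/(εs + |εd|) = 1.9/(1.9 + 0.9) = 19/28; seller share = |εd|/(εs + |εd|) = 9/28.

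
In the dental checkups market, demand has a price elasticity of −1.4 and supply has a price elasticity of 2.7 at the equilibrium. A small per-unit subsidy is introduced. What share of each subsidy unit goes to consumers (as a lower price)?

For a small subsidy around the equilibrium, the benefit split depends on the relative slopes, which at a point are proportional to the elasticities.
Buyer share = εs/(εs + |εd|) = 2.7/(2.7 + 1.4) = 27/41; seller share = |εd|/(εs + |εd|) = 14/41.

Consumer share = 27/41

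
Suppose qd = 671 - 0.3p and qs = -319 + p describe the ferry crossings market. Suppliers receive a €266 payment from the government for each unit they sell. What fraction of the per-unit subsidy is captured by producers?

Producer share = 3/13

Pre-subsidy: 671 - 0.3p = -319 + p gives p* = 9900/13, q* = 5753/13.
With the subsidy, sellers receive ps = pb + 266 for each unit, where pb is the price buyers pay.
Supply in terms of pb becomes qs = -319 + 1(pb + 266) = -53 + pb. Setting this equal to demand: 671 - 0.3pb = -53 + pb, so pb = 7240/13.
Sellers receive ps = 7240/13 + 266 = 10698/13; q' = 671 − 0.3·(7240/13) = 6551/13.
Buyers' price falls by p* − pb = 9900/13 − 7240/13 = 2660/13; sellers' price rises by ps − p* = 10698/13 − 9900/13 = 798/13.
So producers capture (798/13)/266 = 3/13 of each unit of subsidy.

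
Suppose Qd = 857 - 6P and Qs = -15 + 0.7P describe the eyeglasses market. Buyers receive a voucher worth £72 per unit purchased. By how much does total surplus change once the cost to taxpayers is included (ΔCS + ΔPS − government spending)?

Net change in total surplus = -108864/67

Pre-subsidy: 857 - 6P = -15 + 0.7P gives P* = 8720/67, Q* = 5099/67.
With the rebate, buyers effectively pay Pb = Ps − 72, where Ps is the price sellers receive.
Demand in terms of Ps becomes Qd = 857 − 6(Ps − 72) = 1289 - 6Ps. Setting this equal to supply: 1289 - 6Ps = -15 + 0.7Ps, so Ps = 13040/67.
Buyers pay Pb = 13040/67 − 72 = 8216/67; Q' = -15 + 0.7·(13040/67) = 8123/67.
ΔCS = ½(5099/67 + 8123/67)(8720/67 − 8216/67) = 3331944/4489; ΔPS = ½(5099/67 + 8123/67)(13040/67 − 8720/67) = 28559520/4489.
Government spending = 72 × 8123/67 = 584856/67.
Net change = 3331944/4489 + 28559520/4489 − 584856/67 = -108864/67. The loss equals the DWL triangle ½·72·3024/67.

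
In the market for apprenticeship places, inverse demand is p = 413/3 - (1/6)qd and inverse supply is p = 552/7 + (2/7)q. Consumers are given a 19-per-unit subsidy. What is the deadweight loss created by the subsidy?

Deadweight loss = 399

Pre-subsidy: 413/3 - (1/6)q = 552/7 + (2/7)q gives q* = 130 and p* = 116.
With the rebate, buyers effectively pay pb = ps − 19, where ps is the price sellers receive.
On the curves, pb = 413/3 - (1/6)q and ps = 552/7 + (2/7)q; the wedge ps − pb = 19 gives 552/7 + (2/7)q − (413/3 - (1/6)q) = 19, so q' = 172.
Then pb = 413/3 − (1/6)·172 = 109 and ps = 552/7 + (2/7)·172 = 128.
The subsidy expands output by 172 − 130 = 42 past the efficient level; on those units the gap between marginal cost and willingness to pay runs from 0 up to 19.
DWL = ½ × 19 × 42 = 399.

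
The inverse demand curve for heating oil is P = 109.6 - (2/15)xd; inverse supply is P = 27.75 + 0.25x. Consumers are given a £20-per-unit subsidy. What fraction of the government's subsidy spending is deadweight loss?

Pre-subsidy: 109.6 - (2/15)x = 27.75 + 0.25x gives x* = 4911/23 and P* = 1866/23.
With the rebate, buyers effectively pay Pb = Ps − 20, where Ps is the price sellers receive.
On the curves, Pb = 109.6 - (2/15)x and Ps = 27.75 + 0.25x; the wedge Ps − Pb = 20 gives 27.75 + 0.25x − (109.6 - (2/15)x) = 20, so x' = 6111/23.
Then Pb = 109.6 − (2/15)·(6111/23) = 1706/23 and Ps = 27.75 + 0.25·(6111/23) = 2166/23.
ΔCS = ½(4911/23 + 6111/23)(1866/23 − 1706/23) = 881760/529; ΔPS = ½(4911/23 + 6111/23)(2166/23 − 1866/23) = 1653300/529.
Government spending = 20 × 6111/23 = 122220/23.
DWL = ½ × 20 × (6111/23 − 4911/23) = 12000/23; fraction = (12000/23) / (122220/23) = 200/2037.

DWL / government spending = 200/2037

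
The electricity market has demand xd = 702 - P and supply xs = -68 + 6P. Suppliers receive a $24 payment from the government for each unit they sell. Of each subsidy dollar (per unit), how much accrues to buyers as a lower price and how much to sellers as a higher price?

Buyers gain 144/7 per unit; sellers gain 24/7 per unit

Pre-subsidy: 702 - P = -68 + 6P gives P* = 110, x* = 592.
With the subsidy, sellers receive Ps = Pb + 24 for each unit, where Pb is the price buyers pay.
Supply in terms of Pb becomes xs = -68 + 6(Pb + 24) = 76 + 6Pb. Setting this equal to demand: 702 - Pb = 76 + 6Pb, so Pb = 626/7.
Sellers receive Ps = 626/7 + 24 = 794/7; x' = 702 − 1·(626/7) = 4288/7.
Buyers' price falls by P* − Pb = 110 − 626/7 = 144/7; sellers' price rises by Ps − P* = 794/7 − 110 = 24/7.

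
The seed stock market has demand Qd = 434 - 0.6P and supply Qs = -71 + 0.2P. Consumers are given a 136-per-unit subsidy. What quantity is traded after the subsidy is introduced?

Pre-subsidy: 434 - 0.6P = -71 + 0.2P gives P* = 631.25, Q* = 55.25.
With the rebate, buyers effectively pay Pb = Ps − 136, where Ps is the price sellers receive.
Demand in terms of Ps becomes Qd = 434 − 0.6(Ps − 136) = 515.6 - 0.6Ps. Setting this equal to supply: 515.6 - 0.6Ps = -71 + 0.2Ps, so Ps = 733.25.
Buyers pay Pb = 733.25 − 136 = 597.25; Q' = -71 + 0.2·733.25 = 75.65.

Q' = 75.65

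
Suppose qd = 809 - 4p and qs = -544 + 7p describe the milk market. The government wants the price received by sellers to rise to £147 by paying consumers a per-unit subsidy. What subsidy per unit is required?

At a seller price of 147, quantity supplied is -544 + 7·147 = 485.
Buyers absorb 485 only when they pay pb with 809 − 4·pb = 485, i.e. pb = 81.
s = ps − pb = 147 − 81 = 66.

Required subsidy s = £66 per unit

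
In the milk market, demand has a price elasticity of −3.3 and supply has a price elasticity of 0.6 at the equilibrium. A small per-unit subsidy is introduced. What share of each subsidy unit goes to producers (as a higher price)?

Producer share = 11/13

For a small subsidy around the equilibrium, the benefit split depends on the relative slopes, which at a point are proportional to the elasticities.
Buyer share = εs/(εs + |εd|) = 0.6/(0.6 + 3.3) = 2/13; seller share = |εd|/(εs + |εd|) = 11/13.
So producers capture 11/13 of the subsidy.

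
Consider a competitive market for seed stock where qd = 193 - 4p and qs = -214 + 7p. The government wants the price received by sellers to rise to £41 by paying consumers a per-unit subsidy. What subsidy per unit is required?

At a seller price of 41, quantity supplied is -214 + 7·41 = 73.
Buyers absorb 73 only when they pay pb with 193 − 4·pb = 73, i.e. pb = 30.
s = ps − pb = 41 − 30 = 11.

Required subsidy s = £11 per unit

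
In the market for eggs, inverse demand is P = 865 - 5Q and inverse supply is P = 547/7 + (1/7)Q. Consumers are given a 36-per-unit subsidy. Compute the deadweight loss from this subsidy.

Deadweight loss = 126

Pre-subsidy: 865 - 5Q = 547/7 + (1/7)Q gives Q* = 153 and P* = 100.
With the rebate, buyers effectively pay Pb = Ps − 36, where Ps is the price sellers receive.
On the curves, Pb = 865 - 5Q and Ps = 547/7 + (1/7)Q; the wedge Ps − Pb = 36 gives 547/7 + (1/7)Q − (865 - 5Q) = 36, so Q' = 160.
Then Pb = 865 − 5·160 = 65 and Ps = 547/7 + (1/7)·160 = 101.
The subsidy expands output by 160 − 153 = 7 past the efficient level; on those units the gap between marginal cost and willingness to pay runs from 0 up to 36.
DWL = ½ × 36 × 7 = 126.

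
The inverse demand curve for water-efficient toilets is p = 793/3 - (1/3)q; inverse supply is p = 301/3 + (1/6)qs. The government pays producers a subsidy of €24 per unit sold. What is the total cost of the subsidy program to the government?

Government cost = €9024

Pre-subsidy: 793/3 - (1/3)q = 301/3 + (1/6)q gives q* = 328 and p* = 155.
With the subsidy, sellers receive ps = pb + 24 for each unit, where pb is the price buyers pay.
On the curves, pb = 793/3 - (1/3)q and ps = 301/3 + (1/6)q; the wedge ps − pb = 24 gives 301/3 + (1/6)q − (793/3 - (1/3)q) = 24, so q' = 376.
Then pb = 793/3 − (1/3)·376 = 139 and ps = 301/3 + (1/6)·376 = 163.
Government outlay = subsidy × quantity = 24 × 376 = 9024.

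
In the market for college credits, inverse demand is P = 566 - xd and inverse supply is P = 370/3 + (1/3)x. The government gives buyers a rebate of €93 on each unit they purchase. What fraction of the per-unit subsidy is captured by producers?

Producer share = 0.25

Pre-subsidy: 566 - x = 370/3 + (1/3)x gives x* = 332 and P* = 234.
With the rebate, buyers effectively pay Pb = Ps − 93, where Ps is the price sellers receive.
On the curves, Pb = 566 - x and Ps = 370/3 + (1/3)x; the wedge Ps − Pb = 93 gives 370/3 + (1/3)x − (566 - x) = 93, so x' = 401.75.
Then Pb = 566 − 1·401.75 = 164.25 and Ps = 370/3 + (1/3)·401.75 = 257.25.
Buyers' price falls by P* − Pb = 234 − 164.25 = 69.75; sellers' price rises by Ps − P* = 257.25 − 234 = 23.25.
So producers capture 23.25/93 = 0.25 of each unit of subsidy.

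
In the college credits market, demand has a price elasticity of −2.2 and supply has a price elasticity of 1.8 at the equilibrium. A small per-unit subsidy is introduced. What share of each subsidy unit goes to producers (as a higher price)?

Producer share = 0.55

For a small subsidy around the equilibrium, the benefit split depends on the relative slopes, which at a point are proportional to the elasticities.
Buyer share = εs/(εs + |εd|) = 1.8/(1.8 + 2.2) = 0.45; seller share = |εd|/(εs + |εd|) = 0.55.
So producers capture 0.55 of the subsidy.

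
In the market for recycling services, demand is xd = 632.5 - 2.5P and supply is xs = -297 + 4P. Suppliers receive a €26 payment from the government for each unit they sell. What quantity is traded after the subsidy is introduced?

Pre-subsidy: 632.5 - 2.5P = -297 + 4P gives P* = 143, x* = 275.
With the subsidy, sellers receive Ps = Pb + 26 for each unit, where Pb is the price buyers pay.
Supply in terms of Pb becomes xs = -297 + 4(Pb + 26) = -193 + 4Pb. Setting this equal to demand: 632.5 - 2.5Pb = -193 + 4Pb, so Pb = 127.
Sellers receive Ps = 127 + 26 = 153; x' = 632.5 − 2.5·127 = 315.

x' = 315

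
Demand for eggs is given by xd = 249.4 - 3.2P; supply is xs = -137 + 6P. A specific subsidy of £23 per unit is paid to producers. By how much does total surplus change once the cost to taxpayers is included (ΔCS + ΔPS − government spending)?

Net change in total surplus = -£552

Pre-subsidy: 249.4 - 3.2P = -137 + 6P gives P* = 42, x* = 115.
With the subsidy, sellers receive Ps = Pb + 23 for each unit, where Pb is the price buyers pay.
Supply in terms of Pb becomes xs = -137 + 6(Pb + 23) = 1 + 6Pb. Setting this equal to demand: 249.4 - 3.2Pb = 1 + 6Pb, so Pb = 27.
Sellers receive Ps = 27 + 23 = 50; x' = 249.4 − 3.2·27 = 163.
ΔCS = ½(115 + 163)(42 − 27) = 2085; ΔPS = ½(115 + 163)(50 − 42) = 1112.
Government spending = 23 × 163 = 3749.
Net change = 2085 + 1112 − 3749 = -552. The loss equals the DWL triangle ½·23·48.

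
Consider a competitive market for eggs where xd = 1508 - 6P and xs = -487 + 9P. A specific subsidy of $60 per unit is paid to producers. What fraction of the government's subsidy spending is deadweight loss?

DWL / government spending = 54/463

Pre-subsidy: 1508 - 6P = -487 + 9P gives P* = 133, x* = 710.
With the subsidy, sellers receive Ps = Pb + 60 for each unit, where Pb is the price buyers pay.
Supply in terms of Pb becomes xs = -487 + 9(Pb + 60) = 53 + 9Pb. Setting this equal to demand: 1508 - 6Pb = 53 + 9Pb, so Pb = 97.
Sellers receive Ps = 97 + 60 = 157; x' = 1508 − 6·97 = 926.
ΔCS = ½(710 + 926)(133 − 97) = 29448; ΔPS = ½(710 + 926)(157 − 133) = 19632.
Government spending = 60 × 926 = 55560.
DWL = ½ × 60 × (926 − 710) = 6480; fraction = 6480 / 55560 = 54/463.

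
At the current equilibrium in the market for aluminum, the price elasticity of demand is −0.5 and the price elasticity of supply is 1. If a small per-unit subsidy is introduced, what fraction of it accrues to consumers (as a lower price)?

For a small subsidy around the equilibrium, the benefit split depends on the relative slopes, which at a point are proportional to the elasticities.
Buyer share = εs/(εs + |εd|) = 1/(1 + 0.5) = 2/3; seller share = |εd|/(εs + |εd|) = 1/3.

Consumer share = 2/3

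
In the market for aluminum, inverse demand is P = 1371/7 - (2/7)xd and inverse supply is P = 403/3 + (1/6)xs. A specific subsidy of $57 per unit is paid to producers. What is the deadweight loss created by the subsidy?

Deadweight loss = $3591

Pre-subsidy: 1371/7 - (2/7)x = 403/3 + (1/6)x gives x* = 136 and P* = 157.
With the subsidy, sellers receive Ps = Pb + 57 for each unit, where Pb is the price buyers pay.
On the curves, Pb = 1371/7 - (2/7)x and Ps = 403/3 + (1/6)x; the wedge Ps − Pb = 57 gives 403/3 + (1/6)x − (1371/7 - (2/7)x) = 57, so x' = 262.
Then Pb = 1371/7 − (2/7)·262 = 121 and Ps = 403/3 + (1/6)·262 = 178.
The subsidy expands output by 262 − 136 = 126 past the efficient level; on those units the gap between marginal cost and willingness to pay runs from 0 up to 57.
DWL = ½ × 57 × 126 = 3591.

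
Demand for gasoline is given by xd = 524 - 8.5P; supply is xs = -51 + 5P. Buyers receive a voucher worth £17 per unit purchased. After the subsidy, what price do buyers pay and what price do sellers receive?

Pre-subsidy: 524 - 8.5P = -51 + 5P gives P* = 1150/27, x* = 4373/27.
With the rebate, buyers effectively pay Pb = Ps − 17, where Ps is the price sellers receive.
Demand in terms of Ps becomes xd = 524 − 8.5(Ps − 17) = 668.5 - 8.5Ps. Setting this equal to supply: 668.5 - 8.5Ps = -51 + 5Ps, so Ps = 1439/27.
Buyers pay Pb = 1439/27 − 17 = 980/27; x' = -51 + 5·(1439/27) = 5818/27.

Buyers pay 980/27; sellers receive 1439/27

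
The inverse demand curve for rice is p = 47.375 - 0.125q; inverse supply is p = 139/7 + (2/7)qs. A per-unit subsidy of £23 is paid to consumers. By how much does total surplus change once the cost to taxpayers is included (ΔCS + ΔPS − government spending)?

Pre-subsidy: 47.375 - 0.125q = 139/7 + (2/7)q gives q* = 67 and p* = 39.
With the rebate, buyers effectively pay pb = ps − 23, where ps is the price sellers receive.
On the curves, pb = 47.375 - 0.125q and ps = 139/7 + (2/7)q; the wedge ps − pb = 23 gives 139/7 + (2/7)q − (47.375 - 0.125q) = 23, so q' = 123.
Then pb = 47.375 − 0.125·123 = 32 and ps = 139/7 + (2/7)·123 = 55.
ΔCS = ½(67 + 123)(39 − 32) = 665; ΔPS = ½(67 + 123)(55 − 39) = 1520.
Government spending = 23 × 123 = 2829.
Net change = 665 + 1520 − 2829 = -644. The loss equals the DWL triangle ½·23·56.

Net change in total surplus = -£644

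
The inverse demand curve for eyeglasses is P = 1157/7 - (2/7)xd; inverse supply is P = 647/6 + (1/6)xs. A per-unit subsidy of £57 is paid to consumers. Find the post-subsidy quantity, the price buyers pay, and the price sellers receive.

x' = 253; buyers pay £93; sellers receive £150

Pre-subsidy: 1157/7 - (2/7)x = 647/6 + (1/6)x gives x* = 127 and P* = 129.
With the rebate, buyers effectively pay Pb = Ps − 57, where Ps is the price sellers receive.
On the curves, Pb = 1157/7 - (2/7)x and Ps = 647/6 + (1/6)x; the wedge Ps − Pb = 57 gives 647/6 + (1/6)x − (1157/7 - (2/7)x) = 57, so x' = 253.
Then Pb = 1157/7 − (2/7)·253 = 93 and Ps = 647/6 + (1/6)·253 = 150.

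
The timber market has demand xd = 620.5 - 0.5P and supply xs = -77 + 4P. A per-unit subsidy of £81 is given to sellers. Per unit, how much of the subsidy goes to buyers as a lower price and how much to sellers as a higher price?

Pre-subsidy: 620.5 - 0.5P = -77 + 4P gives P* = 155, x* = 543.
With the subsidy, sellers receive Ps = Pb + 81 for each unit, where Pb is the price buyers pay.
Supply in terms of Pb becomes xs = -77 + 4(Pb + 81) = 247 + 4Pb. Setting this equal to demand: 620.5 - 0.5Pb = 247 + 4Pb, so Pb = 83.
Sellers receive Ps = 83 + 81 = 164; x' = 620.5 − 0.5·83 = 579.
Buyers' price falls by P* − Pb = 155 − 83 = 72; sellers' price rises by Ps − P* = 164 − 155 = 9.

Buyers gain £72 per unit; sellers gain £9 per unit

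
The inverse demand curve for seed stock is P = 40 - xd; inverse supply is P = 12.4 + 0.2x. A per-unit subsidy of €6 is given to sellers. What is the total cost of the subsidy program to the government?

Government cost = €168

Pre-subsidy: 40 - x = 12.4 + 0.2x gives x* = 23 and P* = 17.
With the subsidy, sellers receive Ps = Pb + 6 for each unit, where Pb is the price buyers pay.
On the curves, Pb = 40 - x and Ps = 12.4 + 0.2x; the wedge Ps − Pb = 6 gives 12.4 + 0.2x − (40 - x) = 6, so x' = 28.
Then Pb = 40 − 1·28 = 12 and Ps = 12.4 + 0.2·28 = 18.
Government outlay = subsidy × quantity = 6 × 28 = 168.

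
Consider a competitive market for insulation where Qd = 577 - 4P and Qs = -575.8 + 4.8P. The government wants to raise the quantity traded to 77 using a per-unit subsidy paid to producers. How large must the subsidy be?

Required subsidy s = 11 per unit

At Q = 77, invert demand for the buyer price: Pb = (577 − 77)/4 = 125; invert supply for the seller price: Ps = (77 − (-575.8))/4.8 = 136.
The subsidy must fill the gap: s = Ps − Pb = 136 − 125 = 11.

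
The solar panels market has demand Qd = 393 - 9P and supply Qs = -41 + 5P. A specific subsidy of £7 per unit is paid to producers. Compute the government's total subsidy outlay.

Government cost = £955.5

Pre-subsidy: 393 - 9P = -41 + 5P gives P* = 31, Q* = 114.
With the subsidy, sellers receive Ps = Pb + 7 for each unit, where Pb is the price buyers pay.
Supply in terms of Pb becomes Qs = -41 + 5(Pb + 7) = -6 + 5Pb. Setting this equal to demand: 393 - 9Pb = -6 + 5Pb, so Pb = 28.5.
Sellers receive Ps = 28.5 + 7 = 35.5; Q' = 393 − 9·28.5 = 136.5.
Government outlay = subsidy × quantity = 7 × 136.5 = 955.5.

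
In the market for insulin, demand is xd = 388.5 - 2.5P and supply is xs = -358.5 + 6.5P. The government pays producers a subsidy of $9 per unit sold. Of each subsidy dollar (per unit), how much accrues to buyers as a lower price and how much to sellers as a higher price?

Buyers gain $6.5 per unit; sellers gain $2.5 per unit

Pre-subsidy: 388.5 - 2.5P = -358.5 + 6.5P gives P* = 83, x* = 181.
With the subsidy, sellers receive Ps = Pb + 9 for each unit, where Pb is the price buyers pay.
Supply in terms of Pb becomes xs = -358.5 + 6.5(Pb + 9) = -300 + 6.5Pb. Setting this equal to demand: 388.5 - 2.5Pb = -300 + 6.5Pb, so Pb = 76.5.
Sellers receive Ps = 76.5 + 9 = 85.5; x' = 388.5 − 2.5·76.5 = 197.25.
Buyers' price falls by P* − Pb = 83 − 76.5 = 6.5; sellers' price rises by Ps − P* = 85.5 − 83 = 2.5.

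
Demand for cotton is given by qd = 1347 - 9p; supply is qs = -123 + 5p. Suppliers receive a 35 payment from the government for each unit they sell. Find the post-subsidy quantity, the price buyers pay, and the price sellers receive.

q' = 514.5; buyers pay 92.5; sellers receive 127.5

Pre-subsidy: 1347 - 9p = -123 + 5p gives p* = 105, q* = 402.
With the subsidy, sellers receive ps = pb + 35 for each unit, where pb is the price buyers pay.
Supply in terms of pb becomes qs = -123 + 5(pb + 35) = 52 + 5pb. Setting this equal to demand: 1347 - 9pb = 52 + 5pb, so pb = 92.5.
Sellers receive ps = 92.5 + 35 = 127.5; q' = 1347 − 9·92.5 = 514.5.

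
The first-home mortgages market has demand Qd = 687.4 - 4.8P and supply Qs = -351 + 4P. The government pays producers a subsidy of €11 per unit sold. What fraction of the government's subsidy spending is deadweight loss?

DWL / government spending = 12/145

Pre-subsidy: 687.4 - 4.8P = -351 + 4P gives P* = 118, Q* = 121.
With the subsidy, sellers receive Ps = Pb + 11 for each unit, where Pb is the price buyers pay.
Supply in terms of Pb becomes Qs = -351 + 4(Pb + 11) = -307 + 4Pb. Setting this equal to demand: 687.4 - 4.8Pb = -307 + 4Pb, so Pb = 113.
Sellers receive Ps = 113 + 11 = 124; Q' = 687.4 − 4.8·113 = 145.
ΔCS = ½(121 + 145)(118 − 113) = 665; ΔPS = ½(121 + 145)(124 − 118) = 798.
Government spending = 11 × 145 = 1595.
DWL = ½ × 11 × (145 − 121) = 132; fraction = 132 / 1595 = 12/145.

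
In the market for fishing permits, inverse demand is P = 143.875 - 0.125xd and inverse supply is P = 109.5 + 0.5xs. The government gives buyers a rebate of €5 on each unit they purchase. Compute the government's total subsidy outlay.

Government cost = €315

Pre-subsidy: 143.875 - 0.125x = 109.5 + 0.5x gives x* = 55 and P* = 137.
With the rebate, buyers effectively pay Pb = Ps − 5, where Ps is the price sellers receive.
On the curves, Pb = 143.875 - 0.125x and Ps = 109.5 + 0.5x; the wedge Ps − Pb = 5 gives 109.5 + 0.5x − (143.875 - 0.125x) = 5, so x' = 63.
Then Pb = 143.875 − 0.125·63 = 136 and Ps = 109.5 + 0.5·63 = 141.
Government outlay = subsidy × quantity = 5 × 63 = 315.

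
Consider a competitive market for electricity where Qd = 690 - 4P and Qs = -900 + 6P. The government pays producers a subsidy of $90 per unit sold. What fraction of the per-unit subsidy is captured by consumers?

Pre-subsidy: 690 - 4P = -900 + 6P gives P* = 159, Q* = 54.
With the subsidy, sellers receive Ps = Pb + 90 for each unit, where Pb is the price buyers pay.
Supply in terms of Pb becomes Qs = -900 + 6(Pb + 90) = -360 + 6Pb. Setting this equal to demand: 690 - 4Pb = -360 + 6Pb, so Pb = 105.
Sellers receive Ps = 105 + 90 = 195; Q' = 690 − 4·105 = 270.
Buyers' price falls by P* − Pb = 159 − 105 = 54; sellers' price rises by Ps − P* = 195 − 159 = 36.
So consumers capture 54/90 = 0.6 of each unit of subsidy.

Consumer share = 0.6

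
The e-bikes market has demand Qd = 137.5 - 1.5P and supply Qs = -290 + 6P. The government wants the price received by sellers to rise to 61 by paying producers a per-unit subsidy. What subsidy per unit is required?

At a seller price of 61, quantity supplied is -290 + 6·61 = 76.
Buyers absorb 76 only when they pay Pb with 137.5 − 1.5·Pb = 76, i.e. Pb = 41.
s = Ps − Pb = 61 − 41 = 20.

Required subsidy s = 20 per unit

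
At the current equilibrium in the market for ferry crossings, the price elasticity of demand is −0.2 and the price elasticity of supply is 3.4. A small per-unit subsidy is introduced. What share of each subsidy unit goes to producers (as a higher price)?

For a small subsidy around the equilibrium, the benefit split depends on the relative slopes, which at a point are proportional to the elasticities.
Buyer share = εs/(εs + |εd|) = 3.4/(3.4 + 0.2) = 17/18; seller share = |εd|/(εs + |εd|) = 1/18.
So producers capture 1/18 of the subsidy.

Producer share = 1/18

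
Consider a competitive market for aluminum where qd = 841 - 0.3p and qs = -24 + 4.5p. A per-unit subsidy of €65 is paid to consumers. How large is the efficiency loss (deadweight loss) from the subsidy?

Deadweight loss = €594.140625

Pre-subsidy: 841 - 0.3p = -24 + 4.5p gives p* = 4325/24, q* = 786.9375.
With the rebate, buyers effectively pay pb = ps − 65, where ps is the price sellers receive.
Demand in terms of ps becomes qd = 841 − 0.3(ps − 65) = 860.5 - 0.3ps. Setting this equal to supply: 860.5 - 0.3ps = -24 + 4.5ps, so ps = 8845/48.
Buyers pay pb = 8845/48 − 65 = 5725/48; q' = -24 + 4.5·(8845/48) = 805.21875.
The subsidy expands output by 805.21875 − 786.9375 = 18.28125 past the efficient level; on those units the gap between marginal cost and willingness to pay runs from 0 up to 65.
DWL = ½ × 65 × 18.28125 = 594.140625.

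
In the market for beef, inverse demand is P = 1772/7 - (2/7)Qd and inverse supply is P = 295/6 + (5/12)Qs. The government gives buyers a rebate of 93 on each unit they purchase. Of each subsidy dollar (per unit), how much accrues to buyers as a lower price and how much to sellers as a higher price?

Pre-subsidy: 1772/7 - (2/7)Q = 295/6 + (5/12)Q gives Q* = 17134/59 and P* = 10040/59.
With the rebate, buyers effectively pay Pb = Ps − 93, where Ps is the price sellers receive.
On the curves, Pb = 1772/7 - (2/7)Q and Ps = 295/6 + (5/12)Q; the wedge Ps − Pb = 93 gives 295/6 + (5/12)Q − (1772/7 - (2/7)Q) = 93, so Q' = 24946/59.
Then Pb = 1772/7 − (2/7)·(24946/59) = 7808/59 and Ps = 295/6 + (5/12)·(24946/59) = 13295/59.
Buyers' price falls by P* − Pb = 10040/59 − 7808/59 = 2232/59; sellers' price rises by Ps − P* = 13295/59 − 10040/59 = 3255/59.

Buyers gain 2232/59 per unit; sellers gain 3255/59 per unit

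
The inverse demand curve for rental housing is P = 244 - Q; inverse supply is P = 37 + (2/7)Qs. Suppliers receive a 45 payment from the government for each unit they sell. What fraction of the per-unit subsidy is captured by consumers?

Pre-subsidy: 244 - Q = 37 + (2/7)Q gives Q* = 161 and P* = 83.
With the subsidy, sellers receive Ps = Pb + 45 for each unit, where Pb is the price buyers pay.
On the curves, Pb = 244 - Q and Ps = 37 + (2/7)Q; the wedge Ps − Pb = 45 gives 37 + (2/7)Q − (244 - Q) = 45, so Q' = 196.
Then Pb = 244 − 1·196 = 48 and Ps = 37 + (2/7)·196 = 93.
Buyers' price falls by P* − Pb = 83 − 48 = 35; sellers' price rises by Ps − P* = 93 − 83 = 10.
So consumers capture 35/45 = 7/9 of each unit of subsidy.

Consumer share = 7/9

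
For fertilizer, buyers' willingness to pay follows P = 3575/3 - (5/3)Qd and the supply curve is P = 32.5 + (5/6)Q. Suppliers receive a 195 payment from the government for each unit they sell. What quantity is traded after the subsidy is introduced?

Q' = 1625/3

Pre-subsidy: 3575/3 - (5/3)Q = 32.5 + (5/6)Q gives Q* = 1391/3 and P* = 3770/9.
With the subsidy, sellers receive Ps = Pb + 195 for each unit, where Pb is the price buyers pay.
On the curves, Pb = 3575/3 - (5/3)Q and Ps = 32.5 + (5/6)Q; the wedge Ps − Pb = 195 gives 32.5 + (5/6)Q − (3575/3 - (5/3)Q) = 195, so Q' = 1625/3.
Then Pb = 3575/3 − (5/3)·(1625/3) = 2600/9 and Ps = 32.5 + (5/6)·(1625/3) = 4355/9.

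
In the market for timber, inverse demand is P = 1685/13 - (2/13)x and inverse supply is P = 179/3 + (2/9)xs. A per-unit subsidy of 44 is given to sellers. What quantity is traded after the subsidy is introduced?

Pre-subsidy: 1685/13 - (2/13)x = 179/3 + (2/9)x gives x* = 186 and P* = 101.
With the subsidy, sellers receive Ps = Pb + 44 for each unit, where Pb is the price buyers pay.
On the curves, Pb = 1685/13 - (2/13)x and Ps = 179/3 + (2/9)x; the wedge Ps − Pb = 44 gives 179/3 + (2/9)x − (1685/13 - (2/13)x) = 44, so x' = 303.
Then Pb = 1685/13 − (2/13)·303 = 83 and Ps = 179/3 + (2/9)·303 = 127.

x' = 303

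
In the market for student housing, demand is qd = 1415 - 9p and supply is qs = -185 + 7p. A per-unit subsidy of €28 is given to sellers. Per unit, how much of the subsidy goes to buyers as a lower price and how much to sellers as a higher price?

Pre-subsidy: 1415 - 9p = -185 + 7p gives p* = 100, q* = 515.
With the subsidy, sellers receive ps = pb + 28 for each unit, where pb is the price buyers pay.
Supply in terms of pb becomes qs = -185 + 7(pb + 28) = 11 + 7pb. Setting this equal to demand: 1415 - 9pb = 11 + 7pb, so pb = 87.75.
Sellers receive ps = 87.75 + 28 = 115.75; q' = 1415 − 9·87.75 = 625.25.
Buyers' price falls by p* − pb = 100 − 87.75 = 12.25; sellers' price rises by ps − p* = 115.75 − 100 = 15.75.

Buyers gain €12.25 per unit; sellers gain €15.75 per unit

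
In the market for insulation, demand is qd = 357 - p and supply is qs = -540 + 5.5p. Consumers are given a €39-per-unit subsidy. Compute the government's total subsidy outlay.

Government cost = €9828

Pre-subsidy: 357 - p = -540 + 5.5p gives p* = 138, q* = 219.
With the rebate, buyers effectively pay pb = ps − 39, where ps is the price sellers receive.
Demand in terms of ps becomes qd = 357 − 1(ps − 39) = 396 - ps. Setting this equal to supply: 396 - ps = -540 + 5.5ps, so ps = 144.
Buyers pay pb = 144 − 39 = 105; q' = -540 + 5.5·144 = 252.
Government outlay = subsidy × quantity = 39 × 252 = 9828.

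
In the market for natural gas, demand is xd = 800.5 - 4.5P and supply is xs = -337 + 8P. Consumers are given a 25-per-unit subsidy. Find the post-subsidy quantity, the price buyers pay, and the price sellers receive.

Pre-subsidy: 800.5 - 4.5P = -337 + 8P gives P* = 91, x* = 391.
With the rebate, buyers effectively pay Pb = Ps − 25, where Ps is the price sellers receive.
Demand in terms of Ps becomes xd = 800.5 − 4.5(Ps − 25) = 913 - 4.5Ps. Setting this equal to supply: 913 - 4.5Ps = -337 + 8Ps, so Ps = 100.
Buyers pay Pb = 100 − 25 = 75; x' = -337 + 8·100 = 463.

x' = 463; buyers pay 75; sellers receive 100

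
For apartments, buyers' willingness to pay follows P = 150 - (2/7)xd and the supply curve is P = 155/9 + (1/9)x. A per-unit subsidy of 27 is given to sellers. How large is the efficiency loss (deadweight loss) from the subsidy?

Deadweight loss = 918.54

Pre-subsidy: 150 - (2/7)x = 155/9 + (1/9)x gives x* = 334.6 and P* = 54.4.
With the subsidy, sellers receive Ps = Pb + 27 for each unit, where Pb is the price buyers pay.
On the curves, Pb = 150 - (2/7)x and Ps = 155/9 + (1/9)x; the wedge Ps − Pb = 27 gives 155/9 + (1/9)x − (150 - (2/7)x) = 27, so x' = 402.64.
Then Pb = 150 − (2/7)·402.64 = 34.96 and Ps = 155/9 + (1/9)·402.64 = 61.96.
The subsidy expands output by 402.64 − 334.6 = 68.04 past the efficient level; on those units the gap between marginal cost and willingness to pay runs from 0 up to 27.
DWL = ½ × 27 × 68.04 = 918.54.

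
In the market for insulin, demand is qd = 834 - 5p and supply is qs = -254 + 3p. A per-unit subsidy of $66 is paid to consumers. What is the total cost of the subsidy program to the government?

Pre-subsidy: 834 - 5p = -254 + 3p gives p* = 136, q* = 154.
With the rebate, buyers effectively pay pb = ps − 66, where ps is the price sellers receive.
Demand in terms of ps becomes qd = 834 − 5(ps − 66) = 1164 - 5ps. Setting this equal to supply: 1164 - 5ps = -254 + 3ps, so ps = 177.25.
Buyers pay pb = 177.25 − 66 = 111.25; q' = -254 + 3·177.25 = 277.75.
Government outlay = subsidy × quantity = 66 × 277.75 = 18331.5.

Government cost = $18331.5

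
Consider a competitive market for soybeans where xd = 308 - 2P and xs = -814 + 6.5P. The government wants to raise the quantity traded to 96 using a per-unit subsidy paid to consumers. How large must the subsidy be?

At x = 96, invert demand for the buyer price: Pb = (308 − 96)/2 = 106; invert supply for the seller price: Ps = (96 − (-814))/6.5 = 140.
The subsidy must fill the gap: s = Ps − Pb = 140 − 106 = 34.

Required subsidy s = 34 per unit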